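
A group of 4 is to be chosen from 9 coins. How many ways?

C(9,4) = 9!/(4! x (9-4)!).

Final answer: C(9,4) = 126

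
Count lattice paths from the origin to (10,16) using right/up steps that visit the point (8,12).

Paths (0,0)->(8,12): C(20,12) = 125970.
Paths (8,12)->(10,16): C(6,4) = 15.
By multiplication principle: 125970 x 15.

Final answer: 1889550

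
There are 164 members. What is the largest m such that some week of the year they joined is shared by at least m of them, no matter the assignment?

There are 52 possible values for week of the year they joined. With 164 members and 52 categories, by pigeonhole: ceiling(164/52).

Final answer: 4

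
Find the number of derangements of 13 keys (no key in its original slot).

Derangements satisfy D(n) = (n-1)(D(n-1) + D(n-2)), starting from D(0)=1, D(1)=0.
D(2) = 1 x (0 + 1) = 1
D(3) = 2 x (1 + 0) = 2
D(4) = 3 x (2 + 1) = 9
D(5) = 4 x (9 + 2) = 44
D(6) = 5 x (44 + 9) = 265
D(7) = 6 x (265 + 44) = 1854
D(8) = 7 x (1854 + 265) = 14833
D(9) = 8 x (14833 + 1854) = 133496
D(10) = 9 x (133496 + 14833) = 1334961
D(11) = 10 x (1334961 + 133496) = 14684570
D(12) = 11 x (14684570 + 1334961) = 176214841
D(13) = 12 x (D(12) + D(11)) = 12 x (176214841 + 14684570)

Final answer: D(13) = 2290792932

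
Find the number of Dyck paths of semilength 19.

Total monotonic paths to (19,19): C(38,19) = 35345263800.
A path is bad iff it touches y = x + 1; reflecting its initial segment maps bad paths bijectively onto all paths to (18,20), of which there are C(38,20) = 33578000610.
Valid Dyck paths: 35345263800 - 33578000610.
(This is the Catalan number C_{19}.)

Final answer: C_{19} = 1767263190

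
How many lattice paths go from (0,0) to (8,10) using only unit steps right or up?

Each path has 8 right steps and 10 up steps in some order (18 steps total).
Choose which 10 of the 18 steps are up: C(18,10).

Final answer: C(18,10) = 43758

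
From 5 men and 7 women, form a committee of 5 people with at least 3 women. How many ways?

Sum over valid woman counts:
C(7,3)C(5,2) = 350
C(7,4)C(5,1) = 175
C(7,5)C(5,0) = 21
Total: 350 + 175 + 21.

Final answer: 546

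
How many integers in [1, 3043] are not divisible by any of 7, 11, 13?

|div by 7|=434, |div by 11|=276, |div by 13|=234.
|div by 7&11|=39, |div by 7&13|=33, |div by 11&13|=21, |div by all|=3.
By inclusion-exclusion, divisible by at least one: 434+276+234-39-33-21+3 = 854.
Not divisible by any: 3043 - 854.

Final answer: 2189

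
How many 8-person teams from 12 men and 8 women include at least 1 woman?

Sum over valid woman counts:
C(8,1)C(12,7) = 6336
C(8,2)C(12,6) = 25872
C(8,3)C(12,5) = 44352
C(8,4)C(12,4) = 34650
C(8,5)C(12,3) = 12320
C(8,6)C(12,2) = 1848
C(8,7)C(12,1) = 96
C(8,8)C(12,0) = 1
Total: 6336 + 25872 + 44352 + 34650 + 12320 + 1848 + 96 + 1.

Final answer: 125475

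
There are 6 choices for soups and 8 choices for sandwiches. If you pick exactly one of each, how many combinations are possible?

By the multiplication principle: 6 x 8.

Final answer: 48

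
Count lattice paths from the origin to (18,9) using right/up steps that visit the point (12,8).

Paths (0,0)->(12,8): C(20,8) = 125970.
Paths (12,8)->(18,9): C(7,1) = 7.
By multiplication principle: 125970 x 7.

Final answer: 881790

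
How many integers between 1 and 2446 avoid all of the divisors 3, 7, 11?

|div by 3|=815, |div by 7|=349, |div by 11|=222.
|div by 3&7|=116, |div by 3&11|=74, |div by 7&11|=31, |div by all|=10.
By inclusion-exclusion, divisible by at least one: 815+349+222-116-74-31+10 = 1175.
Not divisible by any: 2446 - 1175.

Final answer: 1271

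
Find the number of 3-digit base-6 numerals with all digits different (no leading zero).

The leading digit has 5 choices (anything but zero); the next has 5 (anything but the first), then 4, and so on, one fewer each time.
Total: 5 x 5 x 4.

Final answer: 100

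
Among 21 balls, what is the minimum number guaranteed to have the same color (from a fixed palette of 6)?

There are 6 possible values for color (from a fixed palette of 6). With 21 balls and 6 categories, by pigeonhole: ceiling(21/6).

Final answer: 4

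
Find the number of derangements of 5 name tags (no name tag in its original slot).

Use the recurrence D(n) = (n-1)(D(n-1) + D(n-2)) with D(0)=1, D(1)=0.
D(2) = 1 x (0 + 1) = 1
D(3) = 2 x (1 + 0) = 2
D(4) = 3 x (2 + 1) = 9
D(5) = 4 x (D(4) + D(3)) = 4 x (9 + 2)

Final answer: D(5) = 44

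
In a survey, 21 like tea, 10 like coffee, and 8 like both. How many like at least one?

|A union B| = |A| + |B| - |A intersect B| = 21 + 10 - 8.

Final answer: 23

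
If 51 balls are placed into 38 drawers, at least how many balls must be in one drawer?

By the pigeonhole principle: ceiling(51/38).

Final answer: 2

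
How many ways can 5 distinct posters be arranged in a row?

The number of ways to arrange 5 distinct objects is 5!.

Final answer: 5! = 120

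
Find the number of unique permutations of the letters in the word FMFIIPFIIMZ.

Letters (F:3, I:4, M:2, P:1, Z:1). Total letters: 11.
Permutations = 11!/(4! x 3! x 2!).

Final answer: 138600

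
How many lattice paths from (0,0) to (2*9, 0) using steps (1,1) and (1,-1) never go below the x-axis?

Total monotonic paths to (9,9): C(18,9) = 48620.
Paths that cross above y=x (reflection bijection): C(18,10) = 43758.
Valid Dyck paths: 48620 - 43758.
(This is the Catalan number C_{9}.)

Final answer: C_{9} = 4862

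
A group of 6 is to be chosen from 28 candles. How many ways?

C(28,6) = 28!/(6! x 22!).

Final answer: \binom{28}{6} = 376740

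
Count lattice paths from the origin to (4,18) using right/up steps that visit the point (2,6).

Paths (0,0)->(2,6): C(8,6) = 28.
Paths (2,6)->(4,18): C(14,12) = 91.
By multiplication principle: 28 x 91.

Final answer: 2548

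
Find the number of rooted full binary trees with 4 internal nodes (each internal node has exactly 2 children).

The structures are counted by the Catalan number C_n. Here n = 4.
C_n = C(2n,n) - C(2n,n+1), so C_{4} = C(8,4) - C(8,5) = 70 - 56.

Final answer: C_{4} = 14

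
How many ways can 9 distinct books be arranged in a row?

The number of ways to arrange 9 distinct objects is 9!.

Final answer: 9! = 362880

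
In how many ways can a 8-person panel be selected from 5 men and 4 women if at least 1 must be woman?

Sum over valid woman counts:
C(4,3)C(5,5) = 4
C(4,4)C(5,4) = 5
Total: 4 + 5.

Final answer: 9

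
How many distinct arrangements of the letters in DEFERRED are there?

Letters (D:2, E:3, F:1, R:2). Total letters: 8.
Permutations = 8!/(3! x 2! x 2!).

Final answer: 1680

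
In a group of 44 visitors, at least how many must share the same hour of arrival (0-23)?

There are 24 possible values for hour of arrival (0-23). With 44 visitors and 24 categories, by pigeonhole: ceiling(44/24).

Final answer: 2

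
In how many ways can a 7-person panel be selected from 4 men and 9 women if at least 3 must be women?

Sum over valid woman counts:
C(9,3)C(4,4) = 84
C(9,4)C(4,3) = 504
C(9,5)C(4,2) = 756
C(9,6)C(4,1) = 336
C(9,7)C(4,0) = 36
Total: 84 + 504 + 756 + 336 + 36.

Final answer: 1716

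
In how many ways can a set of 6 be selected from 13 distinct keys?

C(13,6) = 13!/(6! x (13-6)!).

Final answer: C(13,6) = 1716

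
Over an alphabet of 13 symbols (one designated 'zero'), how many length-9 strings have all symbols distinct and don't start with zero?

First digit: 12 (nonzero). Second: 12 (not first). Third: 11, etc.
Total: 12 x 12 x 11 x 10 x 9 x 8 x 7 x 6 x 5.

Final answer: 239500800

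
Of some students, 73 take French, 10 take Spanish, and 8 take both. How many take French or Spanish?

|A union B| = |A| + |B| - |A intersect B| = 73 + 10 - 8.

Final answer: 75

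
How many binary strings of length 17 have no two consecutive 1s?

Let a(n) count valid strings. If the last bit is 0 the prefix is any valid string of length n-1; if it is 1 the string must end in 01 with a valid prefix of length n-2. So a(n) = a(n-1) + a(n-2), a(1)=2, a(2)=3.
Computing successive values: a(1)=2, a(2)=3, a(3)=5, a(4)=8, a(5)=13, a(6)=21, a(7)=34, a(8)=55, a(9)=89, a(10)=144, a(11)=233, a(12)=377, a(13)=610, a(14)=987, a(15)=1597, a(16)=2584, a(17)=4181.

Final answer: 4181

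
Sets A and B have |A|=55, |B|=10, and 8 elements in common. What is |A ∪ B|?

|A union B| = |A| + |B| - |A intersect B| = 55 + 10 - 8.

Final answer: 57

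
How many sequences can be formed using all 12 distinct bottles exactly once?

The number of ways to arrange 12 distinct objects is 12!.

Final answer: 12! = 479001600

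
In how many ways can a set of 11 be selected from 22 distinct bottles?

C(22,11) = 22!/(11! x 11!).

Final answer: \binom{22}{11} = 705432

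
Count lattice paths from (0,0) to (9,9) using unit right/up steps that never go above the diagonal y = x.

Total monotonic paths to (9,9): C(18,9) = 48620.
Paths that cross above y=x (reflection bijection): C(18,10) = 43758.
Valid Dyck paths: 48620 - 43758.
(This is the Catalan number C_{9}.)

Final answer: C_{9} = 4862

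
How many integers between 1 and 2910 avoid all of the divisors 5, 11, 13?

|div by 5|=582, |div by 11|=264, |div by 13|=223.
|div by 5&11|=52, |div by 5&13|=44, |div by 11&13|=20, |div by all|=4.
By inclusion-exclusion, divisible by at least one: 582+264+223-52-44-20+4 = 957.
Not divisible by any: 2910 - 957.

Final answer: 1953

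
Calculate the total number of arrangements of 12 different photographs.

The number of ways to arrange 12 distinct objects is 12!.

Final answer: 12! = 479001600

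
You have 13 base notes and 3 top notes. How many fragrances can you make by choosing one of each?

By the multiplication principle: 13 x 3.

Final answer: 39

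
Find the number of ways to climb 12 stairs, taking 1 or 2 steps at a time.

Let f(n) be the number of climbs. Removing the last move (1 or 2 steps) gives f(n) = f(n-1) + f(n-2); base cases f(1)=1, f(2)=2.
Iterating the recurrence: f(1)=1, f(2)=2, f(3)=3, f(4)=5, f(5)=8, f(6)=13, f(7)=21, f(8)=34, f(9)=55, f(10)=89, f(11)=144, f(12)=233.

Final answer: 233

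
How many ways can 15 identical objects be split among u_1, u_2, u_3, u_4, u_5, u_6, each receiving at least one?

Substitute u'_i = u_i - 1 (so u'_i >= 0). Then sum u'_i = 15 - 6 = 9.
Stars and bars: C(9+6-1, 6-1) = C(14,5).

Final answer: C(14,5) = 2002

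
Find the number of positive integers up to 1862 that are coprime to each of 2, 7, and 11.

|div by 2|=931, |div by 7|=266, |div by 11|=169.
|div by 2&7|=133, |div by 2&11|=84, |div by 7&11|=24, |div by all|=12.
By inclusion-exclusion, divisible by at least one: 931+266+169-133-84-24+12 = 1137.
Not divisible by any: 1862 - 1137.

Final answer: 725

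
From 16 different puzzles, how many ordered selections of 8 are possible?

P(16,8) = 16!/(16-8)! = 16!/8!.

Final answer: P(16,8) = 518918400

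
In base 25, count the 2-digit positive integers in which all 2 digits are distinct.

First digit: 24 (nonzero). Second: 24 (not first). Third: 23, etc.
Total: 24 x 24.

Final answer: 576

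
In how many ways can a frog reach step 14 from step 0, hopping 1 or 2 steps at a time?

Let f(n) be the number of climbs. Removing the last move (1 or 2 steps) gives f(n) = f(n-1) + f(n-2); base cases f(1)=1, f(2)=2.
Iterating the recurrence: f(1)=1, f(2)=2, f(3)=3, f(4)=5, f(5)=8, f(6)=13, f(7)=21, f(8)=34, f(9)=55, f(10)=89, f(11)=144, f(12)=233, f(13)=377, f(14)=610.

Final answer: 610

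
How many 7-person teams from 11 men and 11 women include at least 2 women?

Sum over valid woman counts:
C(11,2)C(11,5) = 25410
C(11,3)C(11,4) = 54450
C(11,4)C(11,3) = 54450
C(11,5)C(11,2) = 25410
C(11,6)C(11,1) = 5082
C(11,7)C(11,0) = 330
Total: 25410 + 54450 + 54450 + 25410 + 5082 + 330.

Final answer: 165132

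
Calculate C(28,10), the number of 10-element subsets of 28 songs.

C(28,10) = 28!/(10! x 18!).

Final answer: \binom{28}{10} = 13123110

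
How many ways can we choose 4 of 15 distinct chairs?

C(15,4) = 15!/(4! x (15-4)!).

Final answer: C(15,4) = 1365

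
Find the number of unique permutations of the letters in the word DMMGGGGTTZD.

Letters (D:2, G:4, M:2, T:2, Z:1). Total letters: 11.
Permutations = 11!/(4! x 2! x 2! x 2!).

Final answer: 207900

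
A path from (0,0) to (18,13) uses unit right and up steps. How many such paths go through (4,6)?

Paths (0,0)->(4,6): C(10,6) = 210.
Paths (4,6)->(18,13): C(21,7) = 116280.
By multiplication principle: 210 x 116280.

Final answer: 24418800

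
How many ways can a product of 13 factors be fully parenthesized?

The structures are counted by the Catalan number C_n. Here n = 13 - 1 = 12.
C_n = (2n)!/(n!(n+1)!), so C_{12} = 24!/(12! x 13!) = C(24,12)/13 = 2704156/13.

Final answer: C_{12} = 208012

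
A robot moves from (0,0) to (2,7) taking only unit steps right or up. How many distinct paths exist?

Each path has 2 right steps and 7 up steps in some order (9 steps total).
Choose which 7 of the 9 steps are up: C(9,7).

Final answer: C(9,7) = 36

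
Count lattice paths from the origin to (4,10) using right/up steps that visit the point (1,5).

Paths (0,0)->(1,5): C(6,5) = 6.
Paths (1,5)->(4,10): C(8,5) = 56.
By multiplication principle: 6 x 56.

Final answer: 336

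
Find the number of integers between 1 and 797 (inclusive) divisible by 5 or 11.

Multiples of 5: 159. Multiples of 11: 72. Of both (lcm=55): 14.
By inclusion-exclusion: 159 + 72 - 14.

Final answer: 217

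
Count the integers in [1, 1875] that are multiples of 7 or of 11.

Multiples of 7: 267. Multiples of 11: 170. Of both (lcm=77): 24.
By inclusion-exclusion: 267 + 170 - 24.

Final answer: 413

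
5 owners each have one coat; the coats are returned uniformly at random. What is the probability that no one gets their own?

D(n) = (n-1)(D(n-1) + D(n-2)), D(0)=1, D(1)=0.
Building up: D(2)=1, D(3)=2, D(4)=9, D(5)=44.
Total arrangements: 5! = 120.
Probability = D(5)/5! = 11/30.

Final answer: D(5)/5! = 44/120 = 0.366667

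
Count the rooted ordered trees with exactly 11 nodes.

The structures are counted by the Catalan number C_n. Here n = 11 - 1 = 10.
C_n = (2n)!/(n!(n+1)!), so C_{10} = 20!/(10! x 11!) = C(20,10)/11 = 184756/11.

Final answer: C_{10} = 16796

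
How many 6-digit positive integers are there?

First digit: 9 choices (1-9). Each of the remaining 5 digits: 10 choices.
Total: 9 x 10^5.

Final answer: 900000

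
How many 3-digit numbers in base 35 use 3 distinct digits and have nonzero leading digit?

First digit: 34 (nonzero). Second: 34 (not first). Third: 33, etc.
Total: 34 x 34 x 33.

Final answer: 38148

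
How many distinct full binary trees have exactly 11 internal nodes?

This is a standard Catalan-number count: the answer is C_n. Here n = 11.
C_n = (2n)!/(n!(n+1)!), so C_{11} = 22!/(11! x 12!) = C(22,11)/12 = 705432/12.

Final answer: C_{11} = 58786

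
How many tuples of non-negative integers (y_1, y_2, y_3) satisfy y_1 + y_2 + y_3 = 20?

Stars and bars with 20 stars and 2 bars:
C(20+3-1, 3-1) = C(22,2).

Final answer: C(22,2) = 231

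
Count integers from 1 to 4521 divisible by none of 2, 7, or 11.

|div by 2|=2260, |div by 7|=645, |div by 11|=411.
|div by 2&7|=322, |div by 2&11|=205, |div by 7&11|=58, |div by all|=29.
By inclusion-exclusion, divisible by at least one: 2260+645+411-322-205-58+29 = 2760.
Not divisible by any: 4521 - 2760.

Final answer: 1761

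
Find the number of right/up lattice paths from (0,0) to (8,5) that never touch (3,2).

Total paths to (8,5): C(13,5) = 1287.
Paths through (3,2): C(5,2) x C(8,3) = 560.
Avoiding (3,2): 1287 - 560.

Final answer: 727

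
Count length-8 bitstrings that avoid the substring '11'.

Classify by the final bit: ...0 gives a(n-1) strings, ...01 gives a(n-2) strings. Thus a(n) = a(n-1) + a(n-2) with a(1)=2, a(2)=3.
Computing successive values: a(1)=2, a(2)=3, a(3)=5, a(4)=8, a(5)=13, a(6)=21, a(7)=34, a(8)=55.

Final answer: 55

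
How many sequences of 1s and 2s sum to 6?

Let f(n) count the ways. The last step is size 1 or 2, so f(n) = f(n-1) + f(n-2) with f(1)=1, f(2)=2.
Building up term by term: f(1)=1, f(2)=2, f(3)=3, f(4)=5, f(5)=8, f(6)=13.

Final answer: 13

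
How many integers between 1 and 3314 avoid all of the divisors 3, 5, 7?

|div by 3|=1104, |div by 5|=662, |div by 7|=473.
|div by 3&5|=220, |div by 3&7|=157, |div by 5&7|=94, |div by all|=31.
By inclusion-exclusion, divisible by at least one: 1104+662+473-220-157-94+31 = 1799.
Not divisible by any: 3314 - 1799.

Final answer: 1515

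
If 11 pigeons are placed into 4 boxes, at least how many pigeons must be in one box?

By the pigeonhole principle: ceiling(11/4).

Final answer: 3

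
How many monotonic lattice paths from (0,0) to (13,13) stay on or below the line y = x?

Total monotonic paths to (13,13): C(26,13) = 10400600.
By the reflection principle, paths that go above the diagonal number C(26,14) = 9657700.
Valid Dyck paths: 10400600 - 9657700.
(This is the Catalan number C_{13}.)

Final answer: C_{13} = 742900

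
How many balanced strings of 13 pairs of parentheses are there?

This is counted by the nth Catalan number C_n. Here n = 13 (pairs).
C_n = C(2n,n) - C(2n,n+1), so C_{13} = C(26,13) - C(26,14) = 10400600 - 9657700.

Final answer: C_{13} = 742900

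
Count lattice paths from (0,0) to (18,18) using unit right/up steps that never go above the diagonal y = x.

Total monotonic paths to (18,18): C(36,18) = 9075135300.
By the reflection principle, paths that go above the diagonal number C(36,19) = 8597496600.
Valid Dyck paths: 9075135300 - 8597496600.
(Check: C(36,18) - C(36,19) = C(36,18)/19, the Catalan number C_{18}.)

Final answer: C_{18} = 477638700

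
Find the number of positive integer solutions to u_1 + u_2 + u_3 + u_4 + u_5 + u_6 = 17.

Substitute u'_i = u_i - 1 (so u'_i >= 0). Then sum u'_i = 17 - 6 = 11.
Stars and bars: C(11+6-1, 6-1) = C(16,5).

Final answer: C(16,5) = 4368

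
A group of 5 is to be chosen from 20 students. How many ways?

C(20,5) = 20!/(5! x (20-5)!).

Final answer: C(20,5) = 15504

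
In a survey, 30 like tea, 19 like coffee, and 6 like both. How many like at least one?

|A union B| = |A| + |B| - |A intersect B| = 30 + 19 - 6.

Final answer: 43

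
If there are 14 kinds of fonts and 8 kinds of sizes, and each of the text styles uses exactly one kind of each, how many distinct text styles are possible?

By the multiplication principle: 14 x 8.

Final answer: 112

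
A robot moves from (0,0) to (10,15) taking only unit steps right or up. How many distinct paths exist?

Each path has 10 right steps and 15 up steps in some order (25 steps total).
Choose which 15 of the 25 steps are up: C(25,15).

Final answer: C(25,15) = 3268760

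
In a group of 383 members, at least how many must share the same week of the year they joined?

There are 52 possible values for week of the year they joined. With 383 members and 52 categories, by pigeonhole: ceiling(383/52).

Final answer: 8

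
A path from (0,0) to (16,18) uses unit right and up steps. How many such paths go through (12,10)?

Paths (0,0)->(12,10): C(22,10) = 646646.
Paths (12,10)->(16,18): C(12,8) = 495.
By multiplication principle: 646646 x 495.

Final answer: 320089770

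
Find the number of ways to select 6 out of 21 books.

C(21,6) = 21!/(6! x 15!).

Final answer: \binom{21}{6} = 54264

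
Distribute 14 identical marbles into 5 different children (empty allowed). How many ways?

Stars and bars: C(n+k-1, k-1) = C(18,4).

Final answer: C(18,4) = 3060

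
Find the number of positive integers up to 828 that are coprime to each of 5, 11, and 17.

|div by 5|=165, |div by 11|=75, |div by 17|=48.
|div by 5&11|=15, |div by 5&17|=9, |div by 11&17|=4, |div by all|=0.
By inclusion-exclusion, divisible by at least one: 165+75+48-15-9-4+0 = 260.
Not divisible by any: 828 - 260.

Final answer: 568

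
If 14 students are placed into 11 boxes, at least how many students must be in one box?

By the pigeonhole principle: ceiling(14/11).

Final answer: 2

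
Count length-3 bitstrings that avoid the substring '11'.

Classify by the final bit: ...0 gives a(n-1) strings, ...01 gives a(n-2) strings. Thus a(n) = a(n-1) + a(n-2) with a(1)=2, a(2)=3.
Building up term by term: a(1)=2, a(2)=3, a(3)=5.

Final answer: 5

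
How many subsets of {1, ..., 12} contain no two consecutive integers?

Condition on whether n belongs to the subset: if not, any valid subset of {1, ..., n-1} works (a(n-1)); if so, n-1 is excluded and the rest is a valid subset of {1, ..., n-2} (a(n-2)). Hence a(n) = a(n-1) + a(n-2), a(1)=2, a(2)=3.
Computing successive values: a(1)=2, a(2)=3, a(3)=5, a(4)=8, a(5)=13, a(6)=21, a(7)=34, a(8)=55, a(9)=89, a(10)=144, a(11)=233, a(12)=377.

Final answer: 377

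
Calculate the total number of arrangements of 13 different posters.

The number of ways to arrange 13 distinct objects is 13!.

Final answer: 13! = 6227020800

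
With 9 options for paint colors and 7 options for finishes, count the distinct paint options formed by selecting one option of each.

By the multiplication principle: 9 x 7.

Final answer: 63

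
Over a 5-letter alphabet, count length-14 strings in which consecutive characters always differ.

Let g(n) count such strings. g(1) = 5, and each valid string of length n-1 extends in 4 ways (any symbol but the last), so g(n) = 4 g(n-1).
Total: g(14) = 5 x 4^13.

Final answer: 5 x 4^{13} = 335544320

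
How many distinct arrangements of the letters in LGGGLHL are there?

Letters (G:3, H:1, L:3). Total letters: 7.
Permutations = 7!/(3! x 3!).

Final answer: 140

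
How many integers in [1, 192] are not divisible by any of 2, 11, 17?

|div by 2|=96, |div by 11|=17, |div by 17|=11.
|div by 2&11|=8, |div by 2&17|=5, |div by 11&17|=1, |div by all|=0.
By inclusion-exclusion, divisible by at least one: 96+17+11-8-5-1+0 = 110.
Not divisible by any: 192 - 110.

Final answer: 82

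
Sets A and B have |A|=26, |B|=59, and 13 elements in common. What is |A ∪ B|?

|A union B| = |A| + |B| - |A intersect B| = 26 + 59 - 13.

Final answer: 72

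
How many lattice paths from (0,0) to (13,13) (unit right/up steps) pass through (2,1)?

Paths (0,0)->(2,1): C(3,1) = 3.
Paths (2,1)->(13,13): C(23,12) = 1352078.
By multiplication principle: 3 x 1352078.

Final answer: 4056234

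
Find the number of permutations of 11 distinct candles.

The number of ways to arrange 11 distinct objects is 11!.

Final answer: 11! = 39916800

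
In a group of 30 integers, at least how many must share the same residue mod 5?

There are 5 possible values for residue mod 5. With 30 integers and 5 categories, by pigeonhole: ceiling(30/5).

Final answer: 6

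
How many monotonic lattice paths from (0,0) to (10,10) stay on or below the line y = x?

Total monotonic paths to (10,10): C(20,10) = 184756.
A path is bad iff it touches y = x + 1; reflecting its initial segment maps bad paths bijectively onto all paths to (9,11), of which there are C(20,11) = 167960.
Valid Dyck paths: 184756 - 167960.
(Check: C(20,10) - C(20,11) = C(20,10)/11, the Catalan number C_{10}.)

Final answer: C_{10} = 16796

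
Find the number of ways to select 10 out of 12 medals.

C(12,10) = 12!/(10! x 2!).

Final answer: \binom{12}{10} = 66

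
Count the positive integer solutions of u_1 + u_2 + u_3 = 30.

Substitute u'_i = u_i - 1 (so u'_i >= 0). Then sum u'_i = 30 - 3 = 27.
Stars and bars: C(27+3-1, 3-1) = C(29,2).

Final answer: C(29,2) = 406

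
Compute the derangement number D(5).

Use the recurrence D(n) = (n-1)(D(n-1) + D(n-2)) with D(0)=1, D(1)=0.
Building up: D(2)=1, D(3)=2, D(4)=9.
D(5) = 4 x (D(4) + D(3)) = 4 x (9 + 2).

Final answer: D(5) = 44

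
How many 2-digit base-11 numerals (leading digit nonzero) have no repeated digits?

First digit: 10 (nonzero). Second: 10 (not first). Third: 9, etc.
Total: 10 x 10.

Final answer: 100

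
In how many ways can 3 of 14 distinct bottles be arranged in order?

P(14,3) = 14!/(14-3)! = 14!/11!.

Final answer: P(14,3) = 2184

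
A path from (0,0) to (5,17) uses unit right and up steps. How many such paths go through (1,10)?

Paths (0,0)->(1,10): C(11,10) = 11.
Paths (1,10)->(5,17): C(11,7) = 330.
By multiplication principle: 11 x 330.

Final answer: 3630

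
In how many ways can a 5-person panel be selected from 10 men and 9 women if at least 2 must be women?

Sum over valid woman counts:
C(9,2)C(10,3) = 4320
C(9,3)C(10,2) = 3780
C(9,4)C(10,1) = 1260
C(9,5)C(10,0) = 126
Total: 4320 + 3780 + 1260 + 126.

Final answer: 9486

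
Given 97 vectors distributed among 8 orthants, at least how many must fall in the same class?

By pigeonhole with 97 objects and 8 categories: ceiling(97/8).

Final answer: 13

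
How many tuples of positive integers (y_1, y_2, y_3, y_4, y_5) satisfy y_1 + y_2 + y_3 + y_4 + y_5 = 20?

Substitute y'_i = y_i - 1 (so y'_i >= 0). Then sum y'_i = 20 - 5 = 15.
Stars and bars: C(15+5-1, 5-1) = C(19,4).

Final answer: C(19,4) = 3876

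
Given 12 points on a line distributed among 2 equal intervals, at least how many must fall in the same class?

By pigeonhole with 12 objects and 2 categories: ceiling(12/2).

Final answer: 6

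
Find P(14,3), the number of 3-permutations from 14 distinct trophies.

P(14,3) = 14!/(14-3)! = 14!/11!.

Final answer: P(14,3) = 2184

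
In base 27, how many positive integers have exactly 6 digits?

Leading digit: 26 options (nonzero). Other 5 digit(s): 27 options each.
Total: 26 x 27^5.

Final answer: 373071582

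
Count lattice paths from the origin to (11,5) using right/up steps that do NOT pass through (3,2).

Total paths to (11,5): C(16,5) = 4368.
Paths through (3,2): C(5,2) x C(11,3) = 1650.
Avoiding (3,2): 4368 - 1650.

Final answer: 2718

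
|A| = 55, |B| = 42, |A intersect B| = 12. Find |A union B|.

|A union B| = |A| + |B| - |A intersect B| = 55 + 42 - 12.

Final answer: 85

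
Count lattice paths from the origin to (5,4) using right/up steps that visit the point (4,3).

Paths (0,0)->(4,3): C(7,3) = 35.
Paths (4,3)->(5,4): C(2,1) = 2.
By multiplication principle: 35 x 2.

Final answer: 70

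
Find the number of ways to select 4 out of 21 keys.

C(21,4) = 21!/(4! x (21-4)!).

Final answer: C(21,4) = 5985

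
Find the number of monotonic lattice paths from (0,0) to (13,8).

Each path has 13 right steps and 8 up steps in some order (21 steps total).
Choose which 8 of the 21 steps are up: C(21,8).

Final answer: C(21,8) = 203490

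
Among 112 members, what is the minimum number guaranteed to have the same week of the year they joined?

There are 52 possible values for week of the year they joined. With 112 members and 52 categories, by pigeonhole: ceiling(112/52).

Final answer: 3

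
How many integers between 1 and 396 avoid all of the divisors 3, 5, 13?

|div by 3|=132, |div by 5|=79, |div by 13|=30.
|div by 3&5|=26, |div by 3&13|=10, |div by 5&13|=6, |div by all|=2.
By inclusion-exclusion, divisible by at least one: 132+79+30-26-10-6+2 = 201.
Not divisible by any: 396 - 201.

Final answer: 195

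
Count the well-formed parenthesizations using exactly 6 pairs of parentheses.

This is a standard Catalan-number count: the answer is C_n. Here n = 6 (pairs).
C_n = C(2n,n) - C(2n,n+1), so C_{6} = C(12,6) - C(12,7) = 924 - 792.

Final answer: C_{6} = 132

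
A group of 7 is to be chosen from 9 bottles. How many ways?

C(9,7) = 9!/(7! x (9-7)!).

Final answer: C(9,7) = 36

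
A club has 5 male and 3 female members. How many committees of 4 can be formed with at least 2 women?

Sum over valid woman counts:
C(3,2)C(5,2) = 30
C(3,3)C(5,1) = 5
Total: 30 + 5.

Final answer: 35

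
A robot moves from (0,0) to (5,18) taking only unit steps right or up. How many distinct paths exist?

Each path has 5 right steps and 18 up steps in some order (23 steps total).
Choose which 18 of the 23 steps are up: C(23,18).

Final answer: C(23,18) = 33649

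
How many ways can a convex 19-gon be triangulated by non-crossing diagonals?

This is a standard Catalan-number count: the answer is C_n. Here n = 19 - 2 = 17.
C_n = C(2n,n)/(n+1), so C_{17} = C(34,17)/18 = 2333606220/18.

Final answer: C_{17} = 129644790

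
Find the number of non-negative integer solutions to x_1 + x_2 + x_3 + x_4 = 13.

Stars and bars with 13 stars and 3 bars:
C(13+4-1, 4-1) = C(16,3).

Final answer: C(16,3) = 560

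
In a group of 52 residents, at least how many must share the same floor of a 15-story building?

There are 15 possible values for floor of a 15-story building. With 52 residents and 15 categories, by pigeonhole: ceiling(52/15).

Final answer: 4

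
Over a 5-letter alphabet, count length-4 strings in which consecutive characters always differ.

First character: 5 choices. Each subsequent: 4 choices (must differ from the previous one).
Total: 5 x 4^3.

Final answer: 5 x 4^{3} = 320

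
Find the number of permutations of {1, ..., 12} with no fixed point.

D(n) = (n-1)(D(n-1) + D(n-2)), D(0)=1, D(1)=0.
D(2) = 1 x (0 + 1) = 1
D(3) = 2 x (1 + 0) = 2
D(4) = 3 x (2 + 1) = 9
D(5) = 4 x (9 + 2) = 44
D(6) = 5 x (44 + 9) = 265
D(7) = 6 x (265 + 44) = 1854
D(8) = 7 x (1854 + 265) = 14833
D(9) = 8 x (14833 + 1854) = 133496
D(10) = 9 x (133496 + 14833) = 1334961
D(11) = 10 x (1334961 + 133496) = 14684570
D(12) = 11 x (D(11) + D(10)) = 11 x (14684570 + 1334961)

Final answer: D(12) = 176214841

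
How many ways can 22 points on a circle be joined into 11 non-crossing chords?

The structures are counted by the Catalan number C_n. Here n = 22/2 = 11.
C_n = C(2n,n) - C(2n,n+1), so C_{11} = C(22,11) - C(22,12) = 705432 - 646646.

Final answer: C_{11} = 58786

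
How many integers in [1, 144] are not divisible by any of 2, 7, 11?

|div by 2|=72, |div by 7|=20, |div by 11|=13.
|div by 2&7|=10, |div by 2&11|=6, |div by 7&11|=1, |div by all|=0.
By inclusion-exclusion, divisible by at least one: 72+20+13-10-6-1+0 = 88.
Not divisible by any: 144 - 88.

Final answer: 56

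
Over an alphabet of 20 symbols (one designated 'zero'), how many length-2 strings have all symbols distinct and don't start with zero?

First digit: 19 (nonzero). Second: 19 (not first). Third: 18, etc.
Total: 19 x 19.

Final answer: 361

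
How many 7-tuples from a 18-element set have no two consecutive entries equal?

Let g(n) count such strings. g(1) = 18, and each valid string of length n-1 extends in 17 ways (any symbol but the last), so g(n) = 17 g(n-1).
Total: g(7) = 18 x 17^6.

Final answer: 18 x 17^{6} = 434476242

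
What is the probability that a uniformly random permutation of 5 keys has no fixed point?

Use the recurrence D(n) = (n-1)(D(n-1) + D(n-2)) with D(0)=1, D(1)=0.
Building up: D(2)=1, D(3)=2, D(4)=9, D(5)=44.
Total arrangements: 5! = 120.
Probability = D(5)/5! = 11/30.

Final answer: D(5)/5! = 44/120 = 0.366667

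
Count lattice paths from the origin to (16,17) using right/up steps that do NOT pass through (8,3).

Total paths to (16,17): C(33,17) = 1166803110.
Paths through (8,3): C(11,3) x C(22,14) = 52762050.
Avoiding (8,3): 1166803110 - 52762050.

Final answer: 1114041060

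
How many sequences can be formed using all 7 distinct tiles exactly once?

The number of ways to arrange 7 distinct objects is 7!.

Final answer: 7! = 5040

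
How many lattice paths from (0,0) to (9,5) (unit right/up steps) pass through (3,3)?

Paths (0,0)->(3,3): C(6,3) = 20.
Paths (3,3)->(9,5): C(8,2) = 28.
By multiplication principle: 20 x 28.

Final answer: 560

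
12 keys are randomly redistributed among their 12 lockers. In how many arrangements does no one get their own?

D(n) = (n-1)(D(n-1) + D(n-2)), D(0)=1, D(1)=0.
D(2) = 1 x (0 + 1) = 1
D(3) = 2 x (1 + 0) = 2
D(4) = 3 x (2 + 1) = 9
D(5) = 4 x (9 + 2) = 44
D(6) = 5 x (44 + 9) = 265
D(7) = 6 x (265 + 44) = 1854
D(8) = 7 x (1854 + 265) = 14833
D(9) = 8 x (14833 + 1854) = 133496
D(10) = 9 x (133496 + 14833) = 1334961
D(11) = 10 x (1334961 + 133496) = 14684570
D(12) = 11 x (D(11) + D(10)) = 11 x (14684570 + 1334961)

Final answer: D(12) = 176214841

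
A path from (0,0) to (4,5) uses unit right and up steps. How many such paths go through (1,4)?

Paths (0,0)->(1,4): C(5,4) = 5.
Paths (1,4)->(4,5): C(4,1) = 4.
By multiplication principle: 5 x 4.

Final answer: 20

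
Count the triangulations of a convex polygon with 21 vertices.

This is counted by the nth Catalan number C_n. Here n = 21 - 2 = 19.
C_n = (2n)!/(n!(n+1)!), so C_{19} = 38!/(19! x 20!) = C(38,19)/20 = 35345263800/20.

Final answer: C_{19} = 1767263190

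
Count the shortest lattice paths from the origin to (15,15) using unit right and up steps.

Each path has 15 right steps and 15 up steps in some order (30 steps total).
Choose which 15 of the 30 steps are up: C(30,15).

Final answer: C(30,15) = 155117520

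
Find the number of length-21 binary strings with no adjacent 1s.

Classify by the final bit: ...0 gives a(n-1) strings, ...01 gives a(n-2) strings. Thus a(n) = a(n-1) + a(n-2) with a(1)=2, a(2)=3.
Building up term by term: a(1)=2, a(2)=3, a(3)=5, a(4)=8, a(5)=13, a(6)=21, a(7)=34, a(8)=55, a(9)=89, a(10)=144, a(11)=233, a(12)=377, a(13)=610, a(14)=987, a(15)=1597, a(16)=2584, a(17)=4181, a(18)=6765, a(19)=10946, a(20)=17711, a(21)=28657.

Final answer: 28657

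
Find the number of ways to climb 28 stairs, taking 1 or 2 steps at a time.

Let f(n) count the ways. The last step is size 1 or 2, so f(n) = f(n-1) + f(n-2) with f(1)=1, f(2)=2.
Iterating the recurrence: f(1)=1, f(2)=2, f(3)=3, f(4)=5, f(5)=8, f(6)=13, f(7)=21, f(8)=34, f(9)=55, f(10)=89, f(11)=144, f(12)=233, f(13)=377, f(14)=610, f(15)=987, f(16)=1597, f(17)=2584, f(18)=4181, f(19)=6765, f(20)=10946, f(21)=17711, f(22)=28657, f(23)=46368, f(24)=75025, f(25)=121393, f(26)=196418, f(27)=317811, f(28)=514229.

Final answer: 514229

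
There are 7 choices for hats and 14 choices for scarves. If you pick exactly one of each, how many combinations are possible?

By the multiplication principle: 7 x 14.

Final answer: 98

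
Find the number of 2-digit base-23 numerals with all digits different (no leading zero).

First digit: 22 (nonzero). Second: 22 (not first). Third: 21, etc.
Total: 22 x 22.

Final answer: 484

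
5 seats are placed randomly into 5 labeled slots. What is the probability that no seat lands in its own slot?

D(n) = (n-1)(D(n-1) + D(n-2)), D(0)=1, D(1)=0.
Building up: D(2)=1, D(3)=2, D(4)=9, D(5)=44.
Total arrangements: 5! = 120.
Probability = D(5)/5! = 11/30.

Final answer: D(5)/5! = 44/120 = 0.366667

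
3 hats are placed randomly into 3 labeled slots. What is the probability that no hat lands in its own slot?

Derangements satisfy D(n) = (n-1)(D(n-1) + D(n-2)), starting from D(0)=1, D(1)=0.
Building up: D(2)=1, D(3)=2.
Total arrangements: 3! = 6.
Probability = D(3)/3! = 1/3.

Final answer: D(3)/3! = 2/6 = 0.333333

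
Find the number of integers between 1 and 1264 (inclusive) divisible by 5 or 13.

Multiples of 5: 252. Multiples of 13: 97. Of both (lcm=65): 19.
By inclusion-exclusion: 252 + 97 - 19.

Final answer: 330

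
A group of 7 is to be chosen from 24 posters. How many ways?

C(24,7) = 24!/(7! x 17!).

Final answer: \binom{24}{7} = 346104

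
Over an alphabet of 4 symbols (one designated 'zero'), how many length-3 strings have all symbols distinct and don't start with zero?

The leading digit has 3 choices (anything but zero); the next has 3 (anything but the first), then 2, and so on, one fewer each time.
Total: 3 x 3 x 2.

Final answer: 18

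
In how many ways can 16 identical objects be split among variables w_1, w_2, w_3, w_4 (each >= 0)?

Stars and bars with 16 stars and 3 bars:
C(16+4-1, 4-1) = C(19,3).

Final answer: C(19,3) = 969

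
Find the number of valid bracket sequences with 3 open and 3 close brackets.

This is a standard Catalan-number count: the answer is C_n. Here n = 3 (pairs).
Using C_0 = 1 and C_(k+1) = C_k x 2(2k+1)/(k+2), build up term by term: C_1=1, C_2=2, C_3=5.

Final answer: C_{3} = 5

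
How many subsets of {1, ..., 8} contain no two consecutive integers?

Let a(n) count such subsets of {1, ..., n}. Either n is excluded (a(n-1) ways) or n is included, forcing n-1 out (a(n-2) ways), so a(n) = a(n-1) + a(n-2) with a(1)=2, a(2)=3.
Computing successive values: a(1)=2, a(2)=3, a(3)=5, a(4)=8, a(5)=13, a(6)=21, a(7)=34, a(8)=55.

Final answer: 55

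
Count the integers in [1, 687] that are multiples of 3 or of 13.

Multiples of 3: 229. Multiples of 13: 52. Of both (lcm=39): 17.
By inclusion-exclusion: 229 + 52 - 17.

Final answer: 264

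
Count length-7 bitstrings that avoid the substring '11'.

Let a(n) count valid strings. If the last bit is 0 the prefix is any valid string of length n-1; if it is 1 the string must end in 01 with a valid prefix of length n-2. So a(n) = a(n-1) + a(n-2), a(1)=2, a(2)=3.
Iterating the recurrence: a(1)=2, a(2)=3, a(3)=5, a(4)=8, a(5)=13, a(6)=21, a(7)=34.

Final answer: 34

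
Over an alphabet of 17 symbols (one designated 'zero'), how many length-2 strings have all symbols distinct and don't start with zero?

First digit: 16 (nonzero). Second: 16 (not first). Third: 15, etc.
Total: 16 x 16.

Final answer: 256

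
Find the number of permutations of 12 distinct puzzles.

The number of ways to arrange 12 distinct objects is 12!.

Final answer: 12! = 479001600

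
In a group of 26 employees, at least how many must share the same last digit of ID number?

There are 10 possible values for last digit of ID number. With 26 employees and 10 categories, by pigeonhole: ceiling(26/10).

Final answer: 3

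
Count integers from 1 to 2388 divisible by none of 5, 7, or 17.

|div by 5|=477, |div by 7|=341, |div by 17|=140.
|div by 5&7|=68, |div by 5&17|=28, |div by 7&17|=20, |div by all|=4.
By inclusion-exclusion, divisible by at least one: 477+341+140-68-28-20+4 = 846.
Not divisible by any: 2388 - 846.

Final answer: 1542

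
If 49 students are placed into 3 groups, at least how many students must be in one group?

By the pigeonhole principle: ceiling(49/3).

Final answer: 17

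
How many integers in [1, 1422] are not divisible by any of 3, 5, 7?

|div by 3|=474, |div by 5|=284, |div by 7|=203.
|div by 3&5|=94, |div by 3&7|=67, |div by 5&7|=40, |div by all|=13.
By inclusion-exclusion, divisible by at least one: 474+284+203-94-67-40+13 = 773.
Not divisible by any: 1422 - 773.

Final answer: 649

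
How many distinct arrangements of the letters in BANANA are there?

Letters (A:3, B:1, N:2). Total letters: 6.
Permutations = 6!/(3! x 2!).

Final answer: 60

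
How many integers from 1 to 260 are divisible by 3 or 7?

Multiples of 3: 86. Multiples of 7: 37. Of both (lcm=21): 12.
By inclusion-exclusion: 86 + 37 - 12.

Final answer: 111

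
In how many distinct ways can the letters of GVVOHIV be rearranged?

Letters (G:1, H:1, I:1, O:1, V:3). Total letters: 7.
Permutations = 7!/(3!).

Final answer: 840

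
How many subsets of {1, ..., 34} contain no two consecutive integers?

Condition on whether n belongs to the subset: if not, any valid subset of {1, ..., n-1} works (a(n-1)); if so, n-1 is excluded and the rest is a valid subset of {1, ..., n-2} (a(n-2)). Hence a(n) = a(n-1) + a(n-2), a(1)=2, a(2)=3.
Computing successive values: a(1)=2, a(2)=3, a(3)=5, a(4)=8, a(5)=13, a(6)=21, a(7)=34, a(8)=55, a(9)=89, a(10)=144, a(11)=233, a(12)=377, a(13)=610, a(14)=987, a(15)=1597, a(16)=2584, a(17)=4181, a(18)=6765, a(19)=10946, a(20)=17711, a(21)=28657, a(22)=46368, a(23)=75025, a(24)=121393, a(25)=196418, a(26)=317811, a(27)=514229, a(28)=832040, a(29)=1346269, a(30)=2178309, a(31)=3524578, a(32)=5702887, a(33)=9227465, a(34)=14930352.

Final answer: 14930352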